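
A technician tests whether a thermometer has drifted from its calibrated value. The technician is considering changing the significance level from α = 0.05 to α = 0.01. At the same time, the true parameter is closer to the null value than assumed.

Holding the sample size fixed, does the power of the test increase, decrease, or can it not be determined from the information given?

Tightening α shrinks the rejection region. When Ha holds, fewer sample outcomes clear the stricter threshold, so more fall in the acceptance region. A smaller true effect puts the Ha sampling distribution closer to H₀, so more of it falls in the non-rejection region. Both changes push β in the same direction.
Since power = 1 − β and β increases, power decreases.

It decreases.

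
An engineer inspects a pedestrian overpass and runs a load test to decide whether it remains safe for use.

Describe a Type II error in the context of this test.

With the conventional null hypothesis that the structure meets the required load capacity (safe):
A Type II error is failing to reject H₀ when H₀ is false.
Here that means keeping the structure open when actually the structure is structurally deficient.

A Type II error would mean concluding that the structure meets the required load capacity (safe) (or at least failing to establish that the structure is structurally deficient) when in fact the structure is structurally deficient.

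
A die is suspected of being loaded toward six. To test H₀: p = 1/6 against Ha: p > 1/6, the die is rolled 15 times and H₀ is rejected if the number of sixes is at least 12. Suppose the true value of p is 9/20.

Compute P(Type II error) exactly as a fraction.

8140171073330835209/8192000000000000000

A Type II error is failing to reject when Ha holds: with p = 9/20, β = P(K ≤ 11).
Equivalently, β = 1 − P(K ≥ 12) = 8140171073330835209/8192000000000000000.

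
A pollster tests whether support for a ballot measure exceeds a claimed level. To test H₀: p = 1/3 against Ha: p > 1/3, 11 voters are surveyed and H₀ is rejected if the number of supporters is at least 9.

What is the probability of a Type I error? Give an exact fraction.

1/729

Under H₀, S ~ Binomial(11, 1/3), and α = P(S ≥ 9).
P(S ≥ 9) = Σ_{j=9}^{11} C(11,j)·(1/3)^j·(2/3)^{11-j} = 1/729.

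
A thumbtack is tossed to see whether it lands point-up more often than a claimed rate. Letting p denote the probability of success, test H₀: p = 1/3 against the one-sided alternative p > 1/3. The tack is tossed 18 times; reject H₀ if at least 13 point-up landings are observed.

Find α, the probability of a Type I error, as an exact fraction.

Under H₀, S ~ Binomial(18, 1/3), and α = P(S ≥ 13).
Adding the binomial terms for j = 13 through 18 with p = 1/3 yields 330313/387420489.

330313/387420489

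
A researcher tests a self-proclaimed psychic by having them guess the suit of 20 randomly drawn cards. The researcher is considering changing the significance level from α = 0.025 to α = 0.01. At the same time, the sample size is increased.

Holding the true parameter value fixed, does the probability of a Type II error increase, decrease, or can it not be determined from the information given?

Cannot be determined from the information given.

The first change alone would make β increase; the second alone would make β decrease. Which effect dominates depends on the magnitudes, which are not given.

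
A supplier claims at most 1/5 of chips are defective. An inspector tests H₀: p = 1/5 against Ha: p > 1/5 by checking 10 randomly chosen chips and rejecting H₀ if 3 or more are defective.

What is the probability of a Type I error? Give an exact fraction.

3146489/9765625

Under H₀, Y ~ Binomial(10, 1/5); the Type I error rate is P(Y ≥ 3).
α = 1 − P(Y ≤ 2) = 1 − 6619136/9765625 = 3146489/9765625.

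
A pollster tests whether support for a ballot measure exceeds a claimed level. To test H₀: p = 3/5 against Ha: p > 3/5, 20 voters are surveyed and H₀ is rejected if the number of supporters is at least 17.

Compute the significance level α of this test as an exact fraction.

1522175101281/95367431640625

The Type I error probability is α = P(Y ≥ 17) computed under H₀, where Y ~ Binomial(20, 3/5).
Adding the binomial terms for j = 17 through 20 with p = 3/5 yields 1522175101281/95367431640625.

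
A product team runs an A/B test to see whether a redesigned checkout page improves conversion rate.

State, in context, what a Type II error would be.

A Type II error would mean concluding that the new design has no effect on conversion rate (or at least failing to establish that the new design increases conversion rate) when in fact the new design increases conversion rate.

With the conventional null hypothesis that the new design has no effect on conversion rate:
A Type II error is failing to reject H₀ when H₀ is false.
Here that means keeping the current design when actually the new design increases conversion rate.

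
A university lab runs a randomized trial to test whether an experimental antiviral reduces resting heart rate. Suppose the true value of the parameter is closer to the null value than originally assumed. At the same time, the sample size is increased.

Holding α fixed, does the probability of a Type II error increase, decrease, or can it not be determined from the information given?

The first change alone would make β increase; the second alone would make β decrease. Which effect dominates depends on the magnitudes, which are not given.

Cannot be determined from the information given.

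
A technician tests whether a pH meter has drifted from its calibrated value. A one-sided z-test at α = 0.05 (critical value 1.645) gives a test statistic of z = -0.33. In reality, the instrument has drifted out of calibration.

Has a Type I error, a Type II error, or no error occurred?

The conventional null hypothesis is that the instrument is correctly calibrated.
Since z = -0.33 ≤ z* = 1.645, H₀ is not rejected.
H₀ is false (actually the instrument has drifted out of calibration).
Failing to reject a false H₀ is a Type II error.

Type II error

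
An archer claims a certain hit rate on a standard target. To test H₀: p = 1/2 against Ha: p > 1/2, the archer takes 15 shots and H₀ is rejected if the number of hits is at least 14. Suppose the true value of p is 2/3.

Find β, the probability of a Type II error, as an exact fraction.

14070379/14348907

A Type II error is failing to reject when Ha holds: with p = 2/3, β = P(X ≤ 13).
Adding the binomial probabilities P(X=0)+…+P(X=13) at p = 2/3 gives 14070379/14348907.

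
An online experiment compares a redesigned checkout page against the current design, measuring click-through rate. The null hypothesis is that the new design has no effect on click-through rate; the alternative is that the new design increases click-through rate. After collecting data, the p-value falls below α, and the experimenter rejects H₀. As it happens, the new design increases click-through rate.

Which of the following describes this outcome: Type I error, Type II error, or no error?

Neither — the decision is correct.

The test rejected a false H₀ — the decision matches the true state.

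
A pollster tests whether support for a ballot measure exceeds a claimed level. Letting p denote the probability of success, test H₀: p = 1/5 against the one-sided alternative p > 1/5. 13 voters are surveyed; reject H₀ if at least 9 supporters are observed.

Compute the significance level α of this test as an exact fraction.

Under H₀, X ~ Binomial(13, 1/5), and α = P(X ≥ 9).
Adding the binomial terms for j = 9 through 13 with p = 1/5 yields 40529/244140625.

40529/244140625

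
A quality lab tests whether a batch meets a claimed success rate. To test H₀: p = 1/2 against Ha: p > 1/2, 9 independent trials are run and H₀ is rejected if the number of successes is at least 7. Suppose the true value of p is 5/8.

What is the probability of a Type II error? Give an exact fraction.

24101307/33554432

β = P(fail to reject H₀ | Ha true) = P(X ≤ 6 | p = 5/8), X ~ Binomial(9, 5/8).
Summing C(9,j)·(5/8)^j·(3/8)^{9-j} for j = 0..6 gives 24101307/33554432.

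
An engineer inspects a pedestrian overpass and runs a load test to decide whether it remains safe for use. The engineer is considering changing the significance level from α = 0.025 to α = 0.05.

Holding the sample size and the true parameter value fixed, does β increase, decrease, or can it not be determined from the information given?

With a larger α the critical value moves toward the center, so more of the Ha sampling distribution lies in the rejection region.

It decreases.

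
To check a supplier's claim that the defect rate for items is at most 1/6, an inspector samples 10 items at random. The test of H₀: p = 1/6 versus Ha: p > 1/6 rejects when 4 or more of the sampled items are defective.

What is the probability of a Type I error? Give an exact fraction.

29279/419904

The significance level is the probability, assuming p = 1/6, of seeing 4 or more defectives in 10 draws.
Via the complement, α = 1 − Σ_{j=0}^{3} C(10,j)(1/6)^j(5/6)^{10-j} = 29279/419904.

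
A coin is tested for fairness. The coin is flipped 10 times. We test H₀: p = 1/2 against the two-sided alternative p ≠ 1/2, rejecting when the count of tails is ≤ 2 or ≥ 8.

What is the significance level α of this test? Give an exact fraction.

α = P(Y ≤ 2 or Y ≥ 8 | p = 1/2), Y ~ Binomial(10, 1/2).
The two tails are symmetric, so α = 2·(1 + 10 + 45)/2^10 = 112/1024 = 7/64.

7/64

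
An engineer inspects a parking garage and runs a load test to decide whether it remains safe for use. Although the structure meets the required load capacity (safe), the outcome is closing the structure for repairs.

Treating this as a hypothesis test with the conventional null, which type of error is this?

Type I error

The null hypothesis here is that the structure meets the required load capacity (safe).
'Closing the structure for repairs' corresponds to rejecting H₀.
H₀ was rejected but H₀ is true — a Type I error (false positive).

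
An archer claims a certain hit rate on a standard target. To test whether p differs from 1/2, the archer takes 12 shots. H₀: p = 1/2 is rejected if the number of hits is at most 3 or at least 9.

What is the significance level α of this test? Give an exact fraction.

Under H₀, S ~ Binomial(12, 1/2); α is the probability of landing in either tail, P(S ≤ 3) + P(S ≥ 9).
Each tail has probability (1 + 12 + 66 + 220)/4096; doubling gives α = 598/4096 = 299/2048.

299/2048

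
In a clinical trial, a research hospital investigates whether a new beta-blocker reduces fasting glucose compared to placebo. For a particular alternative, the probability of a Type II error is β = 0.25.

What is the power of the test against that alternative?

0.75

Power = 1 − β = 1 − 0.25 = 0.75.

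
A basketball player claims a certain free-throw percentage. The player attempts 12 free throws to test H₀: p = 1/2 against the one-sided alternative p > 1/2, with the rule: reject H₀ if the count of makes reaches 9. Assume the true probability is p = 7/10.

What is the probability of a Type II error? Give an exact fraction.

β = P(fail to reject H₀ | Ha true) = P(S ≤ 8 | p = 7/10), S ~ Binomial(12, 7/10).
Equivalently, β = 1 − P(S ≥ 9) = 101496845313/200000000000.

101496845313/200000000000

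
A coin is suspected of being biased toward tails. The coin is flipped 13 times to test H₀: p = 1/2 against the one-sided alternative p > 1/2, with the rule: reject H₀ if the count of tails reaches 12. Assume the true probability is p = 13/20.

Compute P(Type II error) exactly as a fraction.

A Type II error is failing to reject when Ha holds: with p = 13/20, β = P(X ≤ 11).
Summing C(13,j)·(13/20)^j·(7/20)^{13-j} for j = 0..11 gives 9937124893407747/10240000000000000.

9937124893407747/10240000000000000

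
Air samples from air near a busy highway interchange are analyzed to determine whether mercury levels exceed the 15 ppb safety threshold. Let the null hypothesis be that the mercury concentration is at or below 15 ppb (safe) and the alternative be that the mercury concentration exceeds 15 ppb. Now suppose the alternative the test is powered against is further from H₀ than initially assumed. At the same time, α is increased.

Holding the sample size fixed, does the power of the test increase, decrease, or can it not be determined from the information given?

The further the true parameter sits from the null value, the more of the Ha sampling distribution falls in the rejection region. With a larger α the critical value moves toward the center, so more of the Ha sampling distribution lies in the rejection region. Both changes push β in the same direction.
Since power = 1 − β and β decreases, power increases.

It increases.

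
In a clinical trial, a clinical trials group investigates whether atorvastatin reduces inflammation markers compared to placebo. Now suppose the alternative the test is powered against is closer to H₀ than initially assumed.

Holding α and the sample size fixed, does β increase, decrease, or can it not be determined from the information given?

A smaller departure from H₀ means the test statistic under Ha is distributed closer to where it would be under H₀; rejection becomes less likely.

It increases.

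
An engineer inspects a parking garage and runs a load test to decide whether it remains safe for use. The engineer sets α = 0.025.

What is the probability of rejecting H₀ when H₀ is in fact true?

The significance level α is, by definition, the probability of a Type I error — P(reject H₀ | H₀ true).

0.025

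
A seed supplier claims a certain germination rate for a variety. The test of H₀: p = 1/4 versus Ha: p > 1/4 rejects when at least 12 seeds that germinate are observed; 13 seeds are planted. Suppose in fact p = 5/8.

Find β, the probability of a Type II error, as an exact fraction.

134753406597/137438953472

Under the alternative p = 5/8, X ~ Binomial(13, 5/8); β is the probability the test does not reject, P(X < 12).
Adding the binomial probabilities P(X=0)+…+P(X=11) at p = 5/8 gives 134753406597/137438953472.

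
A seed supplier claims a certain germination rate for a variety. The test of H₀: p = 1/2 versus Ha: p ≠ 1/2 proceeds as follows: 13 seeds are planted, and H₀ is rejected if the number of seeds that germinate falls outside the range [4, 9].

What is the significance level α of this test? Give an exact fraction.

α = P(S ≤ 3 or S ≥ 10 | p = 1/2), S ~ Binomial(13, 1/2).
The two tails are symmetric, so α = 2·(1 + 13 + 78 + 286)/2^13 = 756/8192 = 189/2048.

189/2048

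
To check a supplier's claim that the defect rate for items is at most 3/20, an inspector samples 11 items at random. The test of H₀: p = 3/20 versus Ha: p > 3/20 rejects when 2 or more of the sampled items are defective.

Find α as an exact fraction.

2080006099551/4096000000000

Under H₀, X ~ Binomial(11, 3/20); the Type I error rate is P(X ≥ 2).
Computing the lower-tail complement: 1 − 2015993900449/4096000000000 = 2080006099551/4096000000000.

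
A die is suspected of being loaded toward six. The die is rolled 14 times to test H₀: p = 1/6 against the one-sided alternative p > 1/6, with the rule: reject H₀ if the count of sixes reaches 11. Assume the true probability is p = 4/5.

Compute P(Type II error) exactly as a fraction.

1842102761/6103515625

β = P(fail to reject H₀ | Ha true) = P(Y ≤ 10 | p = 4/5), Y ~ Binomial(14, 4/5).
Adding the binomial probabilities P(Y=0)+…+P(Y=10) at p = 4/5 gives 1842102761/6103515625.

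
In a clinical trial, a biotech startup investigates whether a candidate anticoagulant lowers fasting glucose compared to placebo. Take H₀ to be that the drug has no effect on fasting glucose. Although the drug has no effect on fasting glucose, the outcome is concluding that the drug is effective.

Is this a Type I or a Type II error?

'Concluding that the drug is effective' corresponds to rejecting H₀.
H₀ was rejected but H₀ is true — a Type I error (false positive).

Type I error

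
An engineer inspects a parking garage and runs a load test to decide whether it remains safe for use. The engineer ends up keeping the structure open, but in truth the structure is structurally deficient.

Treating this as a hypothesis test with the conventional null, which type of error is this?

The null hypothesis here is that the structure meets the required load capacity (safe).
'Keeping the structure open' corresponds to failing to reject H₀.
H₀ was not rejected but H₀ is false — a Type II error (false negative).

Type II error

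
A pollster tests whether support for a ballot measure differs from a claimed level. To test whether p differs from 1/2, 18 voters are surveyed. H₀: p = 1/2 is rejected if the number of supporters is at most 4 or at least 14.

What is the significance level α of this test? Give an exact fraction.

253/8192

α = P(K ≤ 4 or K ≥ 14 | p = 1/2), K ~ Binomial(18, 1/2).
Each tail has probability (1 + 18 + 153 + 816 + 3060)/262144; doubling gives α = 8096/262144 = 253/8192.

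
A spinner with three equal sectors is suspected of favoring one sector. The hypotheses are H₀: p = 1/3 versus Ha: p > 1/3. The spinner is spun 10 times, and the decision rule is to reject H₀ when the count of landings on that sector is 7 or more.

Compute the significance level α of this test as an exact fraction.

43/2187

Under H₀, K ~ Binomial(10, 1/3), and α = P(K ≥ 7).
P(K ≥ 7) = Σ_{j=7}^{10} C(10,j)·(1/3)^j·(2/3)^{10-j} = 43/2187.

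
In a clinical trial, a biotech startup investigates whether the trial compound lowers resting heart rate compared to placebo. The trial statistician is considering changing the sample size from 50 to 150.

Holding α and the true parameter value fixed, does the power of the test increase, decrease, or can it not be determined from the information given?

It increases.

Increasing n separates the H₀ and Ha sampling distributions, so under Ha fewer outcomes land in the acceptance region.
Since power = 1 − β and β decreases, power increases.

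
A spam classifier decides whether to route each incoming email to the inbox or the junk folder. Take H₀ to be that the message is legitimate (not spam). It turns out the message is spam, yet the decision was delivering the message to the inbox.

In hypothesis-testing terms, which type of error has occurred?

'Delivering the message to the inbox' corresponds to failing to reject H₀.
H₀ was not rejected but H₀ is false — a Type II error (false negative).

Type II error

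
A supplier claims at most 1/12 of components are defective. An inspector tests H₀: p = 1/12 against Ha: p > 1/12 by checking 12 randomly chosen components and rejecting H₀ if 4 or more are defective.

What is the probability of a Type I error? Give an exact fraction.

Under H₀, Y ~ Binomial(12, 1/12); the Type I error rate is P(Y ≥ 4).
Via the complement, α = 1 − Σ_{j=0}^{3} C(12,j)(1/12)^j(11/12)^{12-j} = 41104502839/2972033482752.

41104502839/2972033482752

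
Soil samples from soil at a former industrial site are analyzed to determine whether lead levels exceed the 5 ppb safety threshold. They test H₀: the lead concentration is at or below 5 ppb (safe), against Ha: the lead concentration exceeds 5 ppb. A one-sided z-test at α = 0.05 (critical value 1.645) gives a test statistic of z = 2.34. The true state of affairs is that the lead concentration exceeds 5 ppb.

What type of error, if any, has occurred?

Since z = 2.34 > z* = 1.645, H₀ is rejected.
H₀ is false (actually the lead concentration exceeds 5 ppb).
The decision matches the true state — no error.

No error (correct decision).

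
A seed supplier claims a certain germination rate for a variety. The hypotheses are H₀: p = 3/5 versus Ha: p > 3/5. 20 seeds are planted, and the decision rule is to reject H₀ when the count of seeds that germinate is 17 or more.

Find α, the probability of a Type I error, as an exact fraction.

1522175101281/95367431640625

α = P(reject H₀ | H₀ true) = P(Y ≥ 17 | p = 3/5), with Y ~ Binomial(20, 3/5).
Adding the binomial terms for j = 17 through 20 with p = 3/5 yields 1522175101281/95367431640625.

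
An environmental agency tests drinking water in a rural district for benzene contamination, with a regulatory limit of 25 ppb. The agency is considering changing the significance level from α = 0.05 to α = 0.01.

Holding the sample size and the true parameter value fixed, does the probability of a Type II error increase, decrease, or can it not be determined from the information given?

Lowering α raises the bar for rejection; under Ha, the test now fails to reject on outcomes it previously would have rejected.

It increases.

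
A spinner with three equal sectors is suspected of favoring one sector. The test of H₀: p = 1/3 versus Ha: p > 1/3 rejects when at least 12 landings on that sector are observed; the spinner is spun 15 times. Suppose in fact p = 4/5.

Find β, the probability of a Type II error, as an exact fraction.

β = P(fail to reject H₀ | Ha true) = P(Y ≤ 11 | p = 4/5), Y ~ Binomial(15, 4/5).
Summing C(15,j)·(4/5)^j·(1/5)^{15-j} for j = 0..11 gives 10737240461/30517578125.

10737240461/30517578125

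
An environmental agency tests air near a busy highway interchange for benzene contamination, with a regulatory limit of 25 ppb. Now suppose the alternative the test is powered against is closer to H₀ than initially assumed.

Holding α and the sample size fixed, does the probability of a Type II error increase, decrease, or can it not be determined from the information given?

It increases.

A smaller departure from H₀ means the test statistic under Ha is distributed closer to where it would be under H₀; rejection becomes less likely.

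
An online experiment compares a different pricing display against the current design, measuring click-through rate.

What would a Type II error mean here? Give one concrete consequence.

With the conventional null hypothesis that the new design has no effect on click-through rate:
A Type II error is failing to reject H₀ when H₀ is false.
Here that means keeping the current design when actually the new design increases click-through rate.

A Type II error would mean concluding that the new design has no effect on click-through rate (or at least failing to establish that the new design increases click-through rate) when in fact the new design increases click-through rate. Consequence: a genuinely better design is discarded.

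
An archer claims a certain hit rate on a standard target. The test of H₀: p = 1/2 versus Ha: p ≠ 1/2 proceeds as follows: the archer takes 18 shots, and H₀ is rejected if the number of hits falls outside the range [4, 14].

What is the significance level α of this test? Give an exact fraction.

Under H₀, S ~ Binomial(18, 1/2); α is the probability of landing in either tail, P(S ≤ 3) + P(S ≥ 15).
The two tails are symmetric, so α = 2·(1 + 18 + 153 + 816)/2^18 = 1976/262144 = 247/32768.

247/32768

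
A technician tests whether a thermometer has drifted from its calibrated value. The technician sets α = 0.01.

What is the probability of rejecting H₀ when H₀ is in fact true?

The significance level α is, by definition, the probability of a Type I error — P(reject H₀ | H₀ true).

0.01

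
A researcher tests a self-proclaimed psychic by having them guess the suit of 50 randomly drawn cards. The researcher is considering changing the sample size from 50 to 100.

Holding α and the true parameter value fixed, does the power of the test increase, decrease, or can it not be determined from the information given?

It increases.

More data shrinks sampling variability; the test statistic under Ha concentrates further from the null value, making rejection more likely.
Since power = 1 − β and β decreases, power increases.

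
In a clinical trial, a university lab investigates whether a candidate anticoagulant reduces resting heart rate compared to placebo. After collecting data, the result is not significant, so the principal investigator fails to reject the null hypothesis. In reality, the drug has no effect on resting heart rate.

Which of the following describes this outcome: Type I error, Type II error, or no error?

No error (correct decision).

The conventional null hypothesis here is that the drug has no effect on resting heart rate.
The test retained a true H₀ — the decision matches the true state.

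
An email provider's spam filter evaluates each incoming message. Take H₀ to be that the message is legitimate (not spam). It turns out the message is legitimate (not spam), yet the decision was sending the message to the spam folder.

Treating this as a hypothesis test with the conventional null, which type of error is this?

'Sending the message to the spam folder' corresponds to rejecting H₀.
H₀ was rejected but H₀ is true — a Type I error (false positive).

Type I error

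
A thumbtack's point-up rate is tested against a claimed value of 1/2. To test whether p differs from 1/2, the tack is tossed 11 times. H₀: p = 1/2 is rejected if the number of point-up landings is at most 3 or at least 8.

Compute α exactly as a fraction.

29/128

The significance level is the null-hypothesis probability of the rejection region {≤3} ∪ {≥8}.
By symmetry, α = 2·P(X ≤ 3) = 2·(1 + 11 + 55 + 165)/2048 = 464/2048 = 29/128.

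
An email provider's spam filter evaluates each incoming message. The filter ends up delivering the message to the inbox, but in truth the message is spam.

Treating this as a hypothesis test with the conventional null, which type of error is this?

Type II error

The null hypothesis here is that the message is legitimate (not spam).
'Delivering the message to the inbox' corresponds to failing to reject H₀.
H₀ was not rejected but H₀ is false — a Type II error (false negative).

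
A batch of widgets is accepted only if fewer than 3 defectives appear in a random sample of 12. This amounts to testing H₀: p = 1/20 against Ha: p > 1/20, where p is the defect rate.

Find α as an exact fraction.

16030320228069/819200000000000

Under H₀, K ~ Binomial(12, 1/20); the Type I error rate is P(K ≥ 3).
Computing the lower-tail complement: 1 − 803169679771931/819200000000000 = 16030320228069/819200000000000.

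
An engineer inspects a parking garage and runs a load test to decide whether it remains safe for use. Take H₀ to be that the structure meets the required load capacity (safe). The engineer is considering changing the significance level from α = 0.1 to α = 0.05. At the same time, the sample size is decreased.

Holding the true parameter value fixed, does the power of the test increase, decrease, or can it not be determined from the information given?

It decreases.

Tightening α shrinks the rejection region. When Ha holds, fewer sample outcomes clear the stricter threshold, so more fall in the acceptance region. A smaller sample increases the standard error, so the sampling distributions under H₀ and Ha overlap more. Both changes push β in the same direction.
Since power = 1 − β and β increases, power decreases.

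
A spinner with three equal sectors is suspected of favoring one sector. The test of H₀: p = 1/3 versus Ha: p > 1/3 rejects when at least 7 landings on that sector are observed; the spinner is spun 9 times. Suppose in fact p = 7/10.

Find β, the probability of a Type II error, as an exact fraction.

β = P(fail to reject H₀ | Ha true) = P(K ≤ 6 | p = 7/10), K ~ Binomial(9, 7/10).
Equivalently, β = 1 − P(K ≥ 7) = 268584417/500000000.

268584417/500000000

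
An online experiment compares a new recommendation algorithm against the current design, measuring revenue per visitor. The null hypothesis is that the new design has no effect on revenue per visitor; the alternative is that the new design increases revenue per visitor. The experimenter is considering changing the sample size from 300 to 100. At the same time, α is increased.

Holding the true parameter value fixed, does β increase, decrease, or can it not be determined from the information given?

Cannot be determined from the information given.

The first change alone would make β increase; the second alone would make β decrease. Which effect dominates depends on the magnitudes, which are not given.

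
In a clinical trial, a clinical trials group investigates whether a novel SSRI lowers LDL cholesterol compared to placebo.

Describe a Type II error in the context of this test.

A Type II error would mean concluding that the drug has no effect on LDL cholesterol (or at least failing to establish that the drug lowers LDL cholesterol) when in fact the drug lowers LDL cholesterol.

With the conventional null hypothesis that the drug has no effect on LDL cholesterol:
A Type II error is failing to reject H₀ when H₀ is false.
Here that means concluding there is insufficient evidence that the drug works when actually the drug lowers LDL cholesterol.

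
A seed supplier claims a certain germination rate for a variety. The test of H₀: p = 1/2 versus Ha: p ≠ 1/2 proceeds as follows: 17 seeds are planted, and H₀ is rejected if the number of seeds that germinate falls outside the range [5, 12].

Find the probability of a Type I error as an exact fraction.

1607/32768

Under H₀, S ~ Binomial(17, 1/2); α is the probability of landing in either tail, P(S ≤ 4) + P(S ≥ 13).
The two tails are symmetric, so α = 2·(1 + 17 + 136 + 680 + 2380)/2^17 = 6428/131072 = 1607/32768.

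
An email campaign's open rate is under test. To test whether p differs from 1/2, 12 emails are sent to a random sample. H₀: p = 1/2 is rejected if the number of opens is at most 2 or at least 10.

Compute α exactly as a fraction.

The significance level is the null-hypothesis probability of the rejection region {≤2} ∪ {≥10}.
The two tails are symmetric, so α = 2·(1 + 12 + 66)/2^12 = 158/4096 = 79/2048.

79/2048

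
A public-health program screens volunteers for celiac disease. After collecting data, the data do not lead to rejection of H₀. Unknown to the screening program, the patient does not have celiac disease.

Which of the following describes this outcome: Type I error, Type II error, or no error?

The conventional null hypothesis here is that the patient does not have celiac disease.
The test retained a true H₀ — the decision matches the true state.

No error — this is a correct decision.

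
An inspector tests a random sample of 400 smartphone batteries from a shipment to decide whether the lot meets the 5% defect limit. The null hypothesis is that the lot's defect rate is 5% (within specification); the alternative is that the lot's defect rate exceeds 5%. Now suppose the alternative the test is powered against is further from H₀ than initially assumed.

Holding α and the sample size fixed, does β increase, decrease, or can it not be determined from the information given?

The further the true parameter sits from the null value, the more of the Ha sampling distribution falls in the rejection region.

It decreases.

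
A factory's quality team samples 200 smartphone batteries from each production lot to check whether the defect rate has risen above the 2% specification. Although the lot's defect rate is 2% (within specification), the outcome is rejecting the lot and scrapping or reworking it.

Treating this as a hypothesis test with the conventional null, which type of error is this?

The null hypothesis here is that the lot's defect rate is 2% (within specification).
'Rejecting the lot and scrapping or reworking it' corresponds to rejecting H₀.
H₀ was rejected but H₀ is true — a Type I error (false positive).

Type I error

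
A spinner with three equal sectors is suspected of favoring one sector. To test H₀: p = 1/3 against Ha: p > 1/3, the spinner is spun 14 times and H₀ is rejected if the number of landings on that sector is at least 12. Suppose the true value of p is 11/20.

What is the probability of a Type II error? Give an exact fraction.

805268516435735481/819200000000000000

β = P(fail to reject H₀ | Ha true) = P(Y ≤ 11 | p = 11/20), Y ~ Binomial(14, 11/20).
Adding the binomial probabilities P(Y=0)+…+P(Y=11) at p = 11/20 gives 805268516435735481/819200000000000000.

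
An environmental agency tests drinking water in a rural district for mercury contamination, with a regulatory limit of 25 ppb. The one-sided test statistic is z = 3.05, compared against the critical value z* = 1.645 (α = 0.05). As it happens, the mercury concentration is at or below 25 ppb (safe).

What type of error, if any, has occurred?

The conventional null hypothesis is that the mercury concentration is at or below 25 ppb (safe).
Since z = 3.05 > z* = 1.645, H₀ is rejected.
H₀ is true (actually the mercury concentration is at or below 25 ppb (safe)).
Rejecting a true H₀ is a Type I error.

Type I error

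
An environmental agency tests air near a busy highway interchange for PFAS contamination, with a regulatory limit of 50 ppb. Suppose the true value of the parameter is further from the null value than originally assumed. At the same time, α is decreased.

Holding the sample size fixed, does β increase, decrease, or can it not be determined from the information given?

Cannot be determined from the information given.

The first change alone would make β decrease; the second alone would make β increase. Which effect dominates depends on the magnitudes, which are not given.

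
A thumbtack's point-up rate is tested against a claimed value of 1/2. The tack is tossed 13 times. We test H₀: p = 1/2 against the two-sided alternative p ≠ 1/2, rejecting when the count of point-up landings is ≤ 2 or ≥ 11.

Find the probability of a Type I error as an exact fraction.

23/1024

Under H₀, S ~ Binomial(13, 1/2); α is the probability of landing in either tail, P(S ≤ 2) + P(S ≥ 11).
Each tail has probability (1 + 13 + 78)/8192; doubling gives α = 184/8192 = 23/1024.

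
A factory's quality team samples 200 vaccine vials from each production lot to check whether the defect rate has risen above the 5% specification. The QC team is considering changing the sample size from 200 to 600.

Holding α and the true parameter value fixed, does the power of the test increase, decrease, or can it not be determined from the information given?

More data shrinks sampling variability; the test statistic under Ha concentrates further from the null value, making rejection more likely.
Since power = 1 − β and β decreases, power increases.

It increases.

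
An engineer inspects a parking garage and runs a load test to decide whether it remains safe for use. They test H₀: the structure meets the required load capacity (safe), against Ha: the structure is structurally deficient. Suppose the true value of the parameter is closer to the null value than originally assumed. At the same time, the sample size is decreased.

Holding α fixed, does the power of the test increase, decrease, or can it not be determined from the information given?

A smaller departure from H₀ means the test statistic under Ha is distributed closer to where it would be under H₀; rejection becomes less likely. Reducing n widens both sampling distributions, so the test has less ability to distinguish Ha from H₀. Both changes push β in the same direction.
Since power = 1 − β and β increases, power decreases.

It decreases.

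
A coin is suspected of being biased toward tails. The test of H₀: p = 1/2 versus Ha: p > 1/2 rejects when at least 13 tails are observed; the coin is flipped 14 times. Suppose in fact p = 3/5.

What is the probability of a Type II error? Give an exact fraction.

6054091612/6103515625

Under the alternative p = 3/5, Y ~ Binomial(14, 3/5); β is the probability the test does not reject, P(Y < 13).
Summing C(14,j)·(3/5)^j·(2/5)^{14-j} for j = 0..12 gives 6054091612/6103515625.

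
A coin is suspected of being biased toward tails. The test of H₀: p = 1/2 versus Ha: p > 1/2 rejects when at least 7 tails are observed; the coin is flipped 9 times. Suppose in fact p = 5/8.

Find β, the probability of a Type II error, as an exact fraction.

A Type II error is failing to reject when Ha holds: with p = 5/8, β = P(Y ≤ 6).
Equivalently, β = 1 − P(Y ≥ 7) = 24101307/33554432.

24101307/33554432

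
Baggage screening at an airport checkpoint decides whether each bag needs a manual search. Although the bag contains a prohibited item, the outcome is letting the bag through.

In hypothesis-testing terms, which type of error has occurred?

Type II error

The null hypothesis here is that the bag contains no prohibited items.
'Letting the bag through' corresponds to failing to reject H₀.
H₀ was not rejected but H₀ is false — a Type II error (false negative).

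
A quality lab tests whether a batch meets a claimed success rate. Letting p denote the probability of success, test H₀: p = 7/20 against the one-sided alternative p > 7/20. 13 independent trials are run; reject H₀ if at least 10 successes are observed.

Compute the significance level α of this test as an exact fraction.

α = P(reject H₀ | H₀ true) = P(Y ≥ 10 | p = 7/20), with Y ~ Binomial(13, 7/20).
Adding the binomial terms for j = 10 through 13 with p = 7/20 yields 5149806264519/2048000000000000.

5149806264519/2048000000000000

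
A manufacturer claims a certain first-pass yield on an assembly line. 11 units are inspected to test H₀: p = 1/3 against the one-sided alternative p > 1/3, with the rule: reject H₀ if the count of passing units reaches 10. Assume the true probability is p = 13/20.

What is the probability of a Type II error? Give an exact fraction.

19239273573359/20480000000000

Under the alternative p = 13/20, Y ~ Binomial(11, 13/20); β is the probability the test does not reject, P(Y < 10).
Equivalently, β = 1 − P(Y ≥ 10) = 19239273573359/20480000000000.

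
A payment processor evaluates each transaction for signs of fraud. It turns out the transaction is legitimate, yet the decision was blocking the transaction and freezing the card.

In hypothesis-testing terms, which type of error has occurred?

The null hypothesis here is that the transaction is legitimate.
'Blocking the transaction and freezing the card' corresponds to rejecting H₀.
H₀ was rejected but H₀ is true — a Type I error (false positive).

Type I error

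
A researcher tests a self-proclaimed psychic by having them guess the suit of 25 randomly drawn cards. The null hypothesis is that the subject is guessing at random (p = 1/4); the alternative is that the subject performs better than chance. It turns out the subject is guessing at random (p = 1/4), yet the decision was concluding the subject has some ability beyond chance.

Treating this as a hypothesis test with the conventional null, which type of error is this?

Type I error

'Concluding the subject has some ability beyond chance' corresponds to rejecting H₀.
H₀ was rejected but H₀ is true — a Type I error (false positive).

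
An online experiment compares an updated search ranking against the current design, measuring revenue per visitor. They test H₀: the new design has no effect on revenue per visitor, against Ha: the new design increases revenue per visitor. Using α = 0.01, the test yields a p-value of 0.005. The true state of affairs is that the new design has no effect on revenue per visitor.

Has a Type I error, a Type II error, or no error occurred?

Since p = 0.005 < α = 0.01, H₀ is rejected.
H₀ is true (actually the new design has no effect on revenue per visitor).
Rejecting a true H₀ is a Type I error.

Type I error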